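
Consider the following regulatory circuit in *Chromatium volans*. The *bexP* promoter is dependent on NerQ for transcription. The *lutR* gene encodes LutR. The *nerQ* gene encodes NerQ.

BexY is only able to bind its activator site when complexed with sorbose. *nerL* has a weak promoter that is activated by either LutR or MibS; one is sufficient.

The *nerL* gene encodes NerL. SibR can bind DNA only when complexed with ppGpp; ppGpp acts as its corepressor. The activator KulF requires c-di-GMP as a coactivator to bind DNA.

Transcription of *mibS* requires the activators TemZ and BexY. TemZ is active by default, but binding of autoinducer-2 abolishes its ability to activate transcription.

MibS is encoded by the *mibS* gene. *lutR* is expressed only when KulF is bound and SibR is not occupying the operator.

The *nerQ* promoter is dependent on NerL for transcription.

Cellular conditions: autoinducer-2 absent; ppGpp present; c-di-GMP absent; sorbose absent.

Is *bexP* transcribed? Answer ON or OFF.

OFF

c-di-GMP is absent, so KulF is inactive.
ppGpp is present, so SibR is active.
With repressor SibR bound, *lutR* is not transcribed.
So LutR is not produced.
Autoinducer-2 is absent, so TemZ is active.
Sorbose is absent, so BexY is inactive.
Required activator BexY is absent, so *mibS* is not transcribed.
So MibS is not produced.
No activator is available at the *nerL* promoter, so *nerL* is not transcribed.
So NerL is not produced.
Required activator NerL is absent, so *nerQ* is not transcribed.
So NerQ is not produced.
Required activator NerQ is absent, so *bexP* is not transcribed.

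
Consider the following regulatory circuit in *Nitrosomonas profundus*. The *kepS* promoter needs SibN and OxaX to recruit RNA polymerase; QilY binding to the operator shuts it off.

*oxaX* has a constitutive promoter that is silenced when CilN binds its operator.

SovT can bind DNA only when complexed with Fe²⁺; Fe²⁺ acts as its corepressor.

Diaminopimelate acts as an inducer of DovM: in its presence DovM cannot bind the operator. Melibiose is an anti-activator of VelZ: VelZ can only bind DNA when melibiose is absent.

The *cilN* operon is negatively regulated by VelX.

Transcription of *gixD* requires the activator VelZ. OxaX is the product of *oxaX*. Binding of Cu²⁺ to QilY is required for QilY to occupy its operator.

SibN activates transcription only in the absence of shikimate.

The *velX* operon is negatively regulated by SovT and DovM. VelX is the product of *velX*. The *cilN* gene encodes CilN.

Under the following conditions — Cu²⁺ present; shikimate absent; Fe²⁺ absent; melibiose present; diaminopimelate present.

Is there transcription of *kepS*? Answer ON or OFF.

Cu²⁺ is present, so QilY is active.
Shikimate is absent, so SibN is active.
Fe²⁺ is absent, so SovT is inactive.
Diaminopimelate is present, so DovM is inactive.
With no repressor bound, *velX* is transcribed.
So VelX is produced and active.
With repressor VelX bound, *cilN* is not transcribed.
So CilN is not produced.
With no repressor bound, *oxaX* is transcribed.
So OxaX is produced and active.
With repressor QilY bound, *kepS* is not transcribed.

OFF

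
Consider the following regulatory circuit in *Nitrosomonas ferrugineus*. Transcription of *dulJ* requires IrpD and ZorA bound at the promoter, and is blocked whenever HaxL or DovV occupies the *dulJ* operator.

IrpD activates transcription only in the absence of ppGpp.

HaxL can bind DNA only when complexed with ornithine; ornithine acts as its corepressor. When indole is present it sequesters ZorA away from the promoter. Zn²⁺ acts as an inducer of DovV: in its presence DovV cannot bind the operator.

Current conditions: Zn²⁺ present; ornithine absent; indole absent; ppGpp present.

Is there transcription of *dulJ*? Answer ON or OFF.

Ornithine is absent, so HaxL is inactive.
ppGpp is present, so IrpD is inactive.
Indole is absent, so ZorA is active.
Zn²⁺ is present, so DovV is inactive.
Required activator IrpD is absent, so *dulJ* is not transcribed.

OFF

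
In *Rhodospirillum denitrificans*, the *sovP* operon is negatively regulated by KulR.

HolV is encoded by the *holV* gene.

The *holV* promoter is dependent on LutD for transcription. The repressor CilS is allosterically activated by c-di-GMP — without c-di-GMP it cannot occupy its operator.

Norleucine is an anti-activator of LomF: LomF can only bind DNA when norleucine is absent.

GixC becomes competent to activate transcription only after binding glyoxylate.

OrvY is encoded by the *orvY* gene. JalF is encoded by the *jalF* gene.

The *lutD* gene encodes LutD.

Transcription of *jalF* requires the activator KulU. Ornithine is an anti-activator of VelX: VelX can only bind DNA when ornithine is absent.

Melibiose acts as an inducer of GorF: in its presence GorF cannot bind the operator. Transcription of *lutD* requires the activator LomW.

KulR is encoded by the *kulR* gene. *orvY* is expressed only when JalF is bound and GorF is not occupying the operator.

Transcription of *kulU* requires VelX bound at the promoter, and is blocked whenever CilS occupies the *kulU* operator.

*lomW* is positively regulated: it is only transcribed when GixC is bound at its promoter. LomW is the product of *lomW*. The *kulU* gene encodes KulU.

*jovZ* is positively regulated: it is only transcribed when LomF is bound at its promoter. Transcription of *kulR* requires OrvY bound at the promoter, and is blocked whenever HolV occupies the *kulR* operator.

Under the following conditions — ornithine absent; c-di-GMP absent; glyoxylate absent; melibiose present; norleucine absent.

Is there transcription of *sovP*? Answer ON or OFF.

Ornithine is absent, so VelX is active.
c-di-GMP is absent, so CilS is inactive.
No repressor is bound and VelX is active, so *kulU* is transcribed.
So KulU is produced and active.
No repressor is bound and KulU is active, so *jalF* is transcribed.
So JalF is produced and active.
Melibiose is present, so GorF is inactive.
No repressor is bound and JalF is active, so *orvY* is transcribed.
So OrvY is produced and active.
Glyoxylate is absent, so GixC is inactive.
Required activator GixC is absent, so *lomW* is not transcribed.
So LomW is not produced.
Required activator LomW is absent, so *lutD* is not transcribed.
So LutD is not produced.
Required activator LutD is absent, so *holV* is not transcribed.
So HolV is not produced.
No repressor is bound and OrvY is active, so *kulR* is transcribed.
So KulR is produced and active.
With repressor KulR bound, *sovP* is not transcribed.

OFF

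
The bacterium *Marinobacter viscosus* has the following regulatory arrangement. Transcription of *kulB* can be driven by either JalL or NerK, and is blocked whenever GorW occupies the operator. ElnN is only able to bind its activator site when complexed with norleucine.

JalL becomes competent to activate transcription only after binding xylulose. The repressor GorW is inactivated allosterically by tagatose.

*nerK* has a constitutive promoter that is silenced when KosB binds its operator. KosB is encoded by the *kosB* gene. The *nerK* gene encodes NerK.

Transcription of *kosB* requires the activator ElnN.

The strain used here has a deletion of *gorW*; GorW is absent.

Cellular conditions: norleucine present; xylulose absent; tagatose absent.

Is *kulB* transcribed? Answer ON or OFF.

GorW is non-functional in this strain, so it has no effect.
Xylulose is absent, so JalL is inactive.
Norleucine is present, so ElnN is active.
No repressor is bound and ElnN is active, so *kosB* is transcribed.
So KosB is produced and active.
With repressor KosB bound, *nerK* is not transcribed.
So NerK is not produced.
No activator is available at the *kulB* promoter, so *kulB* is not transcribed.

OFF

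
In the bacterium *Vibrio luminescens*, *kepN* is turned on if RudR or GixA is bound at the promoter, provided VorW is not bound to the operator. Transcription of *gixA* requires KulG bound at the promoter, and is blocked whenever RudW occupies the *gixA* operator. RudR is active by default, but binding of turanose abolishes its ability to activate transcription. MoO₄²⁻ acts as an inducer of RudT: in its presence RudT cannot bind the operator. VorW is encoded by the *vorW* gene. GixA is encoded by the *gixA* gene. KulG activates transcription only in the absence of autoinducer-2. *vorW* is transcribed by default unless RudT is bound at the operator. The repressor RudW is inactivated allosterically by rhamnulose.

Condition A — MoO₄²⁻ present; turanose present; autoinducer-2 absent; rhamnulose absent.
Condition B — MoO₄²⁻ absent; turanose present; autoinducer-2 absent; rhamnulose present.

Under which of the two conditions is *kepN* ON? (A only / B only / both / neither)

Condition A:
MoO₄²⁻ is present, so RudT is inactive.
With no repressor bound, *vorW* is transcribed.
So VorW is produced and active.
Turanose is present, so RudR is inactive.
Autoinducer-2 is absent, so KulG is active.
Rhamnulose is absent, so RudW is active.
With repressor RudW bound, *gixA* is not transcribed.
So GixA is not produced.
With repressor VorW bound, *kepN* is not transcribed.
→ *kepN* is OFF in A.
Condition B:
MoO₄²⁻ is absent, so RudT is active.
With repressor RudT bound, *vorW* is not transcribed.
So VorW is not produced.
Turanose is present, so RudR is inactive.
Autoinducer-2 is absent, so KulG is active.
Rhamnulose is present, so RudW is inactive.
No repressor is bound and KulG is active, so *gixA* is transcribed.
So GixA is produced and active.
Activator GixA is present, so *kepN* is transcribed.
→ *kepN* is ON in B.

B only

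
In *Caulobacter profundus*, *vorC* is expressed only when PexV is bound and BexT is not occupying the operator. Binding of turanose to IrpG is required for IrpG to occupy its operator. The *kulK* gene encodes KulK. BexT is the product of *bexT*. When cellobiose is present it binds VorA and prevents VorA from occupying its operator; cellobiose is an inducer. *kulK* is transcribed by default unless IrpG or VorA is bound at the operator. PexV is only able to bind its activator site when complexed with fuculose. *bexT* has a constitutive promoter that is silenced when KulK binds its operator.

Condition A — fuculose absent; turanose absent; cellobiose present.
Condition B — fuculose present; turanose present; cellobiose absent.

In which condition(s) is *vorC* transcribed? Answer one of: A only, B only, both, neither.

Condition A:
Fuculose is absent, so PexV is inactive.
Turanose is absent, so IrpG is inactive.
Cellobiose is present, so VorA is inactive.
With no repressor bound, *kulK* is transcribed.
So KulK is produced and active.
With repressor KulK bound, *bexT* is not transcribed.
So BexT is not produced.
Required activator PexV is absent, so *vorC* is not transcribed.
→ *vorC* is OFF in A.
Condition B:
Fuculose is present, so PexV is active.
Turanose is present, so IrpG is active.
Cellobiose is absent, so VorA is active.
With repressor IrpG bound, *kulK* is not transcribed.
So KulK is not produced.
With no repressor bound, *bexT* is transcribed.
So BexT is produced and active.
With repressor BexT bound, *vorC* is not transcribed.
→ *vorC* is OFF in B.

neither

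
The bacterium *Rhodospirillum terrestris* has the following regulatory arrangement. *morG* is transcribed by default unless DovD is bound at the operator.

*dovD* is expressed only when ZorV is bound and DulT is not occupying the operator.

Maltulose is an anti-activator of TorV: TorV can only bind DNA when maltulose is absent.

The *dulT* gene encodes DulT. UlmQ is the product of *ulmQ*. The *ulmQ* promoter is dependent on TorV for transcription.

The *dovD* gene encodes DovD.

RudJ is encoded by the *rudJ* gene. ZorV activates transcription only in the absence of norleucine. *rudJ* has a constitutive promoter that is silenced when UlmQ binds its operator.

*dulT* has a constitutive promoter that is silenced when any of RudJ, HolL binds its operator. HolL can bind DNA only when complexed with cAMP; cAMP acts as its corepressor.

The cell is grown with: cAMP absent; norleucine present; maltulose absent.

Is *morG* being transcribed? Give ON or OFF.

ON

Maltulose is absent, so TorV is active.
No repressor is bound and TorV is active, so *ulmQ* is transcribed.
So UlmQ is produced and active.
With repressor UlmQ bound, *rudJ* is not transcribed.
So RudJ is not produced.
cAMP is absent, so HolL is inactive.
With no repressor bound, *dulT* is transcribed.
So DulT is produced and active.
Norleucine is present, so ZorV is inactive.
With repressor DulT bound, *dovD* is not transcribed.
So DovD is not produced.
With no repressor bound, *morG* is transcribed.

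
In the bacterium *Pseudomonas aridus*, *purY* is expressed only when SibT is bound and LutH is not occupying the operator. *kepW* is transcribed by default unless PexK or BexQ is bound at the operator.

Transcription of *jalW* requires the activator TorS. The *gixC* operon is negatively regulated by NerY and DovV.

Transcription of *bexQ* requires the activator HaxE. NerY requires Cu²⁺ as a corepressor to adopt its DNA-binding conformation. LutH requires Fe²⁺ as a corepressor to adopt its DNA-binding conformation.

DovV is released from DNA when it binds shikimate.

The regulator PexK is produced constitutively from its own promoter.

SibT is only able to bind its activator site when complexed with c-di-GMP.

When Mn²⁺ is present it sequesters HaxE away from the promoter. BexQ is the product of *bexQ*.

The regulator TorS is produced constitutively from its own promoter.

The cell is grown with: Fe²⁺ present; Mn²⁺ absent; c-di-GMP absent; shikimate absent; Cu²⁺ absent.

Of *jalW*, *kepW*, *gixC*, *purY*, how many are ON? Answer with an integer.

1

TorS is produced constitutively and is active.
No repressor is bound and TorS is active, so *jalW* is transcribed.
→ *jalW* is ON.
PexK is produced constitutively and is active.
Mn²⁺ is absent, so HaxE is active.
No repressor is bound and HaxE is active, so *bexQ* is transcribed.
So BexQ is produced and active.
With repressor PexK bound, *kepW* is not transcribed.
→ *kepW* is OFF.
Cu²⁺ is absent, so NerY is inactive.
Shikimate is absent, so DovV is active.
With repressor DovV bound, *gixC* is not transcribed.
→ *gixC* is OFF.
c-di-GMP is absent, so SibT is inactive.
Fe²⁺ is present, so LutH is active.
With repressor LutH bound, *purY* is not transcribed.
→ *purY* is OFF.
1 of the 4 genes is transcribed.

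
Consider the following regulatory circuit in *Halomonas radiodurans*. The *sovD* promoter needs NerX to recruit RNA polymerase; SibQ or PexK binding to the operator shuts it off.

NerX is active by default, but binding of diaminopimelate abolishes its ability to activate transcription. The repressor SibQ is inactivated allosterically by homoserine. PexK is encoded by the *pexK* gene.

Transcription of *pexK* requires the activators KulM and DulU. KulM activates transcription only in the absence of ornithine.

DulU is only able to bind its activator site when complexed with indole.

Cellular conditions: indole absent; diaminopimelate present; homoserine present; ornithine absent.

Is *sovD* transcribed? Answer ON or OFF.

OFF

Homoserine is present, so SibQ is inactive.
Ornithine is absent, so KulM is active.
Indole is absent, so DulU is inactive.
Required activator DulU is absent, so *pexK* is not transcribed.
So PexK is not produced.
Diaminopimelate is present, so NerX is inactive.
Required activator NerX is absent, so *sovD* is not transcribed.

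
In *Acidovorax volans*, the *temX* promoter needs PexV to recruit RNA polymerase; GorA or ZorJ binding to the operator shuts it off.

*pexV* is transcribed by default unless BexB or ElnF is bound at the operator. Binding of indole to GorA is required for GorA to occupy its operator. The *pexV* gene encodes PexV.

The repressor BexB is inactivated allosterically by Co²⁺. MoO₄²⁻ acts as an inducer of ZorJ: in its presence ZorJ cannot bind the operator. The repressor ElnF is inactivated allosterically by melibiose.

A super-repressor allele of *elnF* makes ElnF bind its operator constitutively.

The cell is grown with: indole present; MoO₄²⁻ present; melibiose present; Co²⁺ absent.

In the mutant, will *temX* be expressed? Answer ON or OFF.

Indole is present, so GorA is active.
MoO₄²⁻ is present, so ZorJ is inactive.
Co²⁺ is absent, so BexB is active.
ElnF is constitutively active in this strain.
With repressor BexB bound, *pexV* is not transcribed.
So PexV is not produced.
With repressor GorA bound, *temX* is not transcribed.

OFF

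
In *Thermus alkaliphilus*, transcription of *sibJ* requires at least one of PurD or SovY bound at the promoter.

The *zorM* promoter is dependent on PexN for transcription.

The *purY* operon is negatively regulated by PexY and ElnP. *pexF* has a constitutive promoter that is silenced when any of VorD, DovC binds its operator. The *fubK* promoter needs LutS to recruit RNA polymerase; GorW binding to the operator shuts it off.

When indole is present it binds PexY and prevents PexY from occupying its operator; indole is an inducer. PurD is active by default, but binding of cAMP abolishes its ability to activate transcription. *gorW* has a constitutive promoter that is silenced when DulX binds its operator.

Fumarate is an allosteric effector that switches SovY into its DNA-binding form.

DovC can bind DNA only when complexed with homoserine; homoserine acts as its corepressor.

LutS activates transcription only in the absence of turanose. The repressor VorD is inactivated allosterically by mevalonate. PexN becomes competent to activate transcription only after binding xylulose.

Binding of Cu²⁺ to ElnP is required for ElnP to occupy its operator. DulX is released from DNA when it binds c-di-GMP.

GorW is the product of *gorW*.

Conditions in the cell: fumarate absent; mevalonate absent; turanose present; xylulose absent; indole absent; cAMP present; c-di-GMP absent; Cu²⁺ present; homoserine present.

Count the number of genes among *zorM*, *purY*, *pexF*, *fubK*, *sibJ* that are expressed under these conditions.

Xylulose is absent, so PexN is inactive.
Required activator PexN is absent, so *zorM* is not transcribed.
→ *zorM* is OFF.
Indole is absent, so PexY is active.
Cu²⁺ is present, so ElnP is active.
With repressor PexY bound, *purY* is not transcribed.
→ *purY* is OFF.
Mevalonate is absent, so VorD is active.
Homoserine is present, so DovC is active.
With repressor VorD bound, *pexF* is not transcribed.
→ *pexF* is OFF.
Turanose is present, so LutS is inactive.
c-di-GMP is absent, so DulX is active.
With repressor DulX bound, *gorW* is not transcribed.
So GorW is not produced.
Required activator LutS is absent, so *fubK* is not transcribed.
→ *fubK* is OFF.
cAMP is present, so PurD is inactive.
Fumarate is absent, so SovY is inactive.
No activator is available at the *sibJ* promoter, so *sibJ* is not transcribed.
→ *sibJ* is OFF.
0 of the 5 genes are transcribed.

0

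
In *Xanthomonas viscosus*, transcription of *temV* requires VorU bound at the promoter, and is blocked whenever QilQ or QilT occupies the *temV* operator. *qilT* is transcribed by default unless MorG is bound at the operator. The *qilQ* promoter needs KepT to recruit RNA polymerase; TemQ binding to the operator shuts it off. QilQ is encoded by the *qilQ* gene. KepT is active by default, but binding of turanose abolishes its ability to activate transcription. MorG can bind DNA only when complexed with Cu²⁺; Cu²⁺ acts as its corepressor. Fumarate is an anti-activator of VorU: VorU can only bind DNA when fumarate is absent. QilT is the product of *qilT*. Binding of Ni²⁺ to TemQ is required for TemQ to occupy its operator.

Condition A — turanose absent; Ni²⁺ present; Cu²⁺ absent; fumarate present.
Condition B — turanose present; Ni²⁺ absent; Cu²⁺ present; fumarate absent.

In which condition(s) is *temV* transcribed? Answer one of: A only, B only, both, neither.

B only

Condition A:
Turanose is absent, so KepT is active.
Ni²⁺ is present, so TemQ is active.
With repressor TemQ bound, *qilQ* is not transcribed.
So QilQ is not produced.
Cu²⁺ is absent, so MorG is inactive.
With no repressor bound, *qilT* is transcribed.
So QilT is produced and active.
Fumarate is present, so VorU is inactive.
With repressor QilT bound, *temV* is not transcribed.
→ *temV* is OFF in A.
Condition B:
Turanose is present, so KepT is inactive.
Ni²⁺ is absent, so TemQ is inactive.
Required activator KepT is absent, so *qilQ* is not transcribed.
So QilQ is not produced.
Cu²⁺ is present, so MorG is active.
With repressor MorG bound, *qilT* is not transcribed.
So QilT is not produced.
Fumarate is absent, so VorU is active.
No repressor is bound and VorU is active, so *temV* is transcribed.
→ *temV* is ON in B.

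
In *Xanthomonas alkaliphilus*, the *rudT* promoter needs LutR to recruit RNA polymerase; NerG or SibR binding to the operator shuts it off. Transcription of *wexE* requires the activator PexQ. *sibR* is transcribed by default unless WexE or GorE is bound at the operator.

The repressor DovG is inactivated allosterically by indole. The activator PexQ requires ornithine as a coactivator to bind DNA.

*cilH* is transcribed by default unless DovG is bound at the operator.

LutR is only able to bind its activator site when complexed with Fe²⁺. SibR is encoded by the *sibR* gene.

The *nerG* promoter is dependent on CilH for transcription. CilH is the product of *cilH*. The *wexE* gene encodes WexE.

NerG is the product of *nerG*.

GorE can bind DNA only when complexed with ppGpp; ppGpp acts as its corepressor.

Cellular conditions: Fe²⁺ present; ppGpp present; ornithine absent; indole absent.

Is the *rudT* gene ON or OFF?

Fe²⁺ is present, so LutR is active.
Indole is absent, so DovG is active.
With repressor DovG bound, *cilH* is not transcribed.
So CilH is not produced.
Required activator CilH is absent, so *nerG* is not transcribed.
So NerG is not produced.
Ornithine is absent, so PexQ is inactive.
Required activator PexQ is absent, so *wexE* is not transcribed.
So WexE is not produced.
ppGpp is present, so GorE is active.
With repressor GorE bound, *sibR* is not transcribed.
So SibR is not produced.
No repressor is bound and LutR is active, so *rudT* is transcribed.

ON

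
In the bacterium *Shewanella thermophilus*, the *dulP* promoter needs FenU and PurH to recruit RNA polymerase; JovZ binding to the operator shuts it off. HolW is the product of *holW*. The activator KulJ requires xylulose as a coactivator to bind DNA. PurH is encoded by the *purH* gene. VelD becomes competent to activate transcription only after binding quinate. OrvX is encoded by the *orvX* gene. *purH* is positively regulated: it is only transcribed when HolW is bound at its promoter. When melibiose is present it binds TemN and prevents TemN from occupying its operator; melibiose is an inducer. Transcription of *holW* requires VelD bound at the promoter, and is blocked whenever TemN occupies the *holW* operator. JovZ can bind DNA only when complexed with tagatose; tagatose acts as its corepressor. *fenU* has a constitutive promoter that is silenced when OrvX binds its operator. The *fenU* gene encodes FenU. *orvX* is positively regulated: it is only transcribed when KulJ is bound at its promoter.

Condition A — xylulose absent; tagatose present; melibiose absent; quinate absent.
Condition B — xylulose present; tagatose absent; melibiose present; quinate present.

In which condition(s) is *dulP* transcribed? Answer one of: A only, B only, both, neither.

Condition A:
Xylulose is absent, so KulJ is inactive.
Required activator KulJ is absent, so *orvX* is not transcribed.
So OrvX is not produced.
With no repressor bound, *fenU* is transcribed.
So FenU is produced and active.
Tagatose is present, so JovZ is active.
Melibiose is absent, so TemN is active.
Quinate is absent, so VelD is inactive.
With repressor TemN bound, *holW* is not transcribed.
So HolW is not produced.
Required activator HolW is absent, so *purH* is not transcribed.
So PurH is not produced.
With repressor JovZ bound, *dulP* is not transcribed.
→ *dulP* is OFF in A.
Condition B:
Xylulose is present, so KulJ is active.
No repressor is bound and KulJ is active, so *orvX* is transcribed.
So OrvX is produced and active.
With repressor OrvX bound, *fenU* is not transcribed.
So FenU is not produced.
Tagatose is absent, so JovZ is inactive.
Melibiose is present, so TemN is inactive.
Quinate is present, so VelD is active.
No repressor is bound and VelD is active, so *holW* is transcribed.
So HolW is produced and active.
No repressor is bound and HolW is active, so *purH* is transcribed.
So PurH is produced and active.
Required activator FenU is absent, so *dulP* is not transcribed.
→ *dulP* is OFF in B.

neither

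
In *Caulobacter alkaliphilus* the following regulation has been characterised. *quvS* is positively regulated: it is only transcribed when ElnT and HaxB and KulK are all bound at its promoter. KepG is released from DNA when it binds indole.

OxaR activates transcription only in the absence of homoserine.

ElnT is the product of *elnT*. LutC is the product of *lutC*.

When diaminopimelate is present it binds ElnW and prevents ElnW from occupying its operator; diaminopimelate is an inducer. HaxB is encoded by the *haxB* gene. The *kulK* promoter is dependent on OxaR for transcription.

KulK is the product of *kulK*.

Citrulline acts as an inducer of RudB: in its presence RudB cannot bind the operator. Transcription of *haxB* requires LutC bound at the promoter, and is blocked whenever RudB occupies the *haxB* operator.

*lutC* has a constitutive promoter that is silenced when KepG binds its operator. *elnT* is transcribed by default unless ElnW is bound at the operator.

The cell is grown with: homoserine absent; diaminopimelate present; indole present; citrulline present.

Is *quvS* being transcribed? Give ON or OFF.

Diaminopimelate is present, so ElnW is inactive.
With no repressor bound, *elnT* is transcribed.
So ElnT is produced and active.
Citrulline is present, so RudB is inactive.
Indole is present, so KepG is inactive.
With no repressor bound, *lutC* is transcribed.
So LutC is produced and active.
No repressor is bound and LutC is active, so *haxB* is transcribed.
So HaxB is produced and active.
Homoserine is absent, so OxaR is active.
No repressor is bound and OxaR is active, so *kulK* is transcribed.
So KulK is produced and active.
No repressor is bound and ElnT and HaxB and KulK are active, so *quvS* is transcribed.

ON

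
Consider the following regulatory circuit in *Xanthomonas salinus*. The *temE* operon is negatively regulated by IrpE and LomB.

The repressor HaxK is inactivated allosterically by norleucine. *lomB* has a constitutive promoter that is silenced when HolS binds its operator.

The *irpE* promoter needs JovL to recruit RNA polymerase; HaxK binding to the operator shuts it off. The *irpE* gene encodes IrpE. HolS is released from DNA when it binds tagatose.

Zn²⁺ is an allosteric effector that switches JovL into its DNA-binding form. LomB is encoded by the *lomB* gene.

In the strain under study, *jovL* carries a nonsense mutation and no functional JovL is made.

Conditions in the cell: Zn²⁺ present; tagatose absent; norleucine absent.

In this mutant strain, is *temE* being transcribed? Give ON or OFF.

ON

JovL is non-functional in this strain, so it has no effect.
Norleucine is absent, so HaxK is active.
With repressor HaxK bound, *irpE* is not transcribed.
So IrpE is not produced.
Tagatose is absent, so HolS is active.
With repressor HolS bound, *lomB* is not transcribed.
So LomB is not produced.
With no repressor bound, *temE* is transcribed.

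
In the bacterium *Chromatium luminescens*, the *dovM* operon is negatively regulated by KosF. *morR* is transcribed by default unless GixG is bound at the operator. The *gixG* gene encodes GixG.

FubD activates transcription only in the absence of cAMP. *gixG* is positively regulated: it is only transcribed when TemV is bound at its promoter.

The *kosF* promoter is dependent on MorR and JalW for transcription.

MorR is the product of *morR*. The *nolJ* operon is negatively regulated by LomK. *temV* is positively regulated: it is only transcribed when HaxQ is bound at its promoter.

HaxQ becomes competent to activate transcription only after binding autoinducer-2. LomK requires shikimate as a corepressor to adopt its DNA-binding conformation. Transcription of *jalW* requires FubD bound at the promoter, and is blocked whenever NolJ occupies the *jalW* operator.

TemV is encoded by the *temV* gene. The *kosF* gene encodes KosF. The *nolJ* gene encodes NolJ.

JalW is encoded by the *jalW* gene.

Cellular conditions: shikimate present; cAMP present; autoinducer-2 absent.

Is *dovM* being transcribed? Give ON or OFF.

Autoinducer-2 is absent, so HaxQ is inactive.
Required activator HaxQ is absent, so *temV* is not transcribed.
So TemV is not produced.
Required activator TemV is absent, so *gixG* is not transcribed.
So GixG is not produced.
With no repressor bound, *morR* is transcribed.
So MorR is produced and active.
Shikimate is present, so LomK is active.
With repressor LomK bound, *nolJ* is not transcribed.
So NolJ is not produced.
cAMP is present, so FubD is inactive.
Required activator FubD is absent, so *jalW* is not transcribed.
So JalW is not produced.
Required activator JalW is absent, so *kosF* is not transcribed.
So KosF is not produced.
With no repressor bound, *dovM* is transcribed.

ON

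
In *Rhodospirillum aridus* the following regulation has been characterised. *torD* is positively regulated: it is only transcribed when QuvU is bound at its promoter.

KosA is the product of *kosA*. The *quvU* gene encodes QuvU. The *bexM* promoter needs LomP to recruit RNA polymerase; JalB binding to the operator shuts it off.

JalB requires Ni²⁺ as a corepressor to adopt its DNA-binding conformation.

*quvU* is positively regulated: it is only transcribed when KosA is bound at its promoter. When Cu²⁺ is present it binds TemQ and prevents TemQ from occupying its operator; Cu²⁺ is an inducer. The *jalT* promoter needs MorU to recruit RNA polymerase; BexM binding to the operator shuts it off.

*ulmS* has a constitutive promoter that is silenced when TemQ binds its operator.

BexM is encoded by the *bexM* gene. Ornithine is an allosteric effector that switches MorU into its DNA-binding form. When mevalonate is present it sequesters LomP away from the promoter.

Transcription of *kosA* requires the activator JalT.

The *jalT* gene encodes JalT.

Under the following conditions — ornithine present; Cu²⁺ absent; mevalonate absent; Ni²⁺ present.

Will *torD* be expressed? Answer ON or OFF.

Ni²⁺ is present, so JalB is active.
Mevalonate is absent, so LomP is active.
With repressor JalB bound, *bexM* is not transcribed.
So BexM is not produced.
Ornithine is present, so MorU is active.
No repressor is bound and MorU is active, so *jalT* is transcribed.
So JalT is produced and active.
No repressor is bound and JalT is active, so *kosA* is transcribed.
So KosA is produced and active.
No repressor is bound and KosA is active, so *quvU* is transcribed.
So QuvU is produced and active.
No repressor is bound and QuvU is active, so *torD* is transcribed.

ON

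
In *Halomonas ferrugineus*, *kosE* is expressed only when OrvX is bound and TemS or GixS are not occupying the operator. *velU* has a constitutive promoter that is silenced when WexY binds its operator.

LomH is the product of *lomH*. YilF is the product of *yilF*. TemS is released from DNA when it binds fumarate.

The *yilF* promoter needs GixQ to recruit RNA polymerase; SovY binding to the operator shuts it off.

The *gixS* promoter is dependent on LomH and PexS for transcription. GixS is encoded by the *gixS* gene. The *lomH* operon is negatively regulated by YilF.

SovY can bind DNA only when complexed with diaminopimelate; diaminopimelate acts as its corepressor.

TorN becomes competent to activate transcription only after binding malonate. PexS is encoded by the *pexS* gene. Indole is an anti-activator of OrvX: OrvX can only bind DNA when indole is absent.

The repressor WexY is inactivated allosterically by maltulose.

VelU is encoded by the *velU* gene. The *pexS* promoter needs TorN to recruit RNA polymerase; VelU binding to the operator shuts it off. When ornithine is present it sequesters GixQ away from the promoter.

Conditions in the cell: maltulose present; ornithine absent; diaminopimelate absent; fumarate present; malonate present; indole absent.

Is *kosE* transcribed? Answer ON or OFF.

ON

Fumarate is present, so TemS is inactive.
Diaminopimelate is absent, so SovY is inactive.
Ornithine is absent, so GixQ is active.
No repressor is bound and GixQ is active, so *yilF* is transcribed.
So YilF is produced and active.
With repressor YilF bound, *lomH* is not transcribed.
So LomH is not produced.
Maltulose is present, so WexY is inactive.
With no repressor bound, *velU* is transcribed.
So VelU is produced and active.
Malonate is present, so TorN is active.
With repressor VelU bound, *pexS* is not transcribed.
So PexS is not produced.
Required activator LomH is absent, so *gixS* is not transcribed.
So GixS is not produced.
Indole is absent, so OrvX is active.
No repressor is bound and OrvX is active, so *kosE* is transcribed.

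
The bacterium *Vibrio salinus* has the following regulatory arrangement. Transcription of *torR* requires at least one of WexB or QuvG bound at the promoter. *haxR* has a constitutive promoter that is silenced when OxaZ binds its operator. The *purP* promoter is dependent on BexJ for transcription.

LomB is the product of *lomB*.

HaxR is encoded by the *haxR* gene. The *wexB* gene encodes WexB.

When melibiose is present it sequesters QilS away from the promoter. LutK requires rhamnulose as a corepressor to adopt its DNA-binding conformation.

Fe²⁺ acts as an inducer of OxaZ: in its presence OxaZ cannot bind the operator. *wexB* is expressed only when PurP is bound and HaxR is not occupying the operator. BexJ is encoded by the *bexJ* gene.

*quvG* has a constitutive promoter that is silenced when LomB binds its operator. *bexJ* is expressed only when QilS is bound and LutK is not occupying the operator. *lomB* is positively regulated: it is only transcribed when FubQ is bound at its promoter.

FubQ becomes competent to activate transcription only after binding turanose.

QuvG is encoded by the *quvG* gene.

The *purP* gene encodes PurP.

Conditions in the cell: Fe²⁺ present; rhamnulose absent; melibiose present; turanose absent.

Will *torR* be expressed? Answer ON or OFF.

Fe²⁺ is present, so OxaZ is inactive.
With no repressor bound, *haxR* is transcribed.
So HaxR is produced and active.
Rhamnulose is absent, so LutK is inactive.
Melibiose is present, so QilS is inactive.
Required activator QilS is absent, so *bexJ* is not transcribed.
So BexJ is not produced.
Required activator BexJ is absent, so *purP* is not transcribed.
So PurP is not produced.
With repressor HaxR bound, *wexB* is not transcribed.
So WexB is not produced.
Turanose is absent, so FubQ is inactive.
Required activator FubQ is absent, so *lomB* is not transcribed.
So LomB is not produced.
With no repressor bound, *quvG* is transcribed.
So QuvG is produced and active.
Activator QuvG is present, so *torR* is transcribed.

ON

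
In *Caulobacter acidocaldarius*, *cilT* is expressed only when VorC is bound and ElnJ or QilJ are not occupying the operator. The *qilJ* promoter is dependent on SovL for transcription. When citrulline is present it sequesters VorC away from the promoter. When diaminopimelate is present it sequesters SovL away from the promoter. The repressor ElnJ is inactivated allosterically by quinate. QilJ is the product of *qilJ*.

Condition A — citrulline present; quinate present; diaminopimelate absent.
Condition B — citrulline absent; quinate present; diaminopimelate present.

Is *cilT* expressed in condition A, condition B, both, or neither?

Condition A:
Citrulline is present, so VorC is inactive.
Quinate is present, so ElnJ is inactive.
Diaminopimelate is absent, so SovL is active.
No repressor is bound and SovL is active, so *qilJ* is transcribed.
So QilJ is produced and active.
With repressor QilJ bound, *cilT* is not transcribed.
→ *cilT* is OFF in A.
Condition B:
Citrulline is absent, so VorC is active.
Quinate is present, so ElnJ is inactive.
Diaminopimelate is present, so SovL is inactive.
Required activator SovL is absent, so *qilJ* is not transcribed.
So QilJ is not produced.
No repressor is bound and VorC is active, so *cilT* is transcribed.
→ *cilT* is ON in B.

B only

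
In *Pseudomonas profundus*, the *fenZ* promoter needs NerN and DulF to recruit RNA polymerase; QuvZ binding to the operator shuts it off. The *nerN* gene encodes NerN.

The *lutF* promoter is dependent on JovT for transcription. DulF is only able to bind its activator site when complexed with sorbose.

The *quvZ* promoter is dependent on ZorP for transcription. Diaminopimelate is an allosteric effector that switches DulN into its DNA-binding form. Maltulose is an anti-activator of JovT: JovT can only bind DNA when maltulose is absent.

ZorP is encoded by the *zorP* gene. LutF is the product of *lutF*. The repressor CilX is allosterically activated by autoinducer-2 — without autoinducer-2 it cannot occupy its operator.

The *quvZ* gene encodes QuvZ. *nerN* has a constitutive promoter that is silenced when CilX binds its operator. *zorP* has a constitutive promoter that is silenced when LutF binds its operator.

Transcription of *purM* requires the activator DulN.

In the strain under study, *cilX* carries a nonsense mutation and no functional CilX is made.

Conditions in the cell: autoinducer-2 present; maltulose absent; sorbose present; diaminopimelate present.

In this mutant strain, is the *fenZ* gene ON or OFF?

Maltulose is absent, so JovT is active.
No repressor is bound and JovT is active, so *lutF* is transcribed.
So LutF is produced and active.
With repressor LutF bound, *zorP* is not transcribed.
So ZorP is not produced.
Required activator ZorP is absent, so *quvZ* is not transcribed.
So QuvZ is not produced.
CilX is non-functional in this strain, so it has no effect.
With no repressor bound, *nerN* is transcribed.
So NerN is produced and active.
Sorbose is present, so DulF is active.
No repressor is bound and NerN and DulF are active, so *fenZ* is transcribed.

ON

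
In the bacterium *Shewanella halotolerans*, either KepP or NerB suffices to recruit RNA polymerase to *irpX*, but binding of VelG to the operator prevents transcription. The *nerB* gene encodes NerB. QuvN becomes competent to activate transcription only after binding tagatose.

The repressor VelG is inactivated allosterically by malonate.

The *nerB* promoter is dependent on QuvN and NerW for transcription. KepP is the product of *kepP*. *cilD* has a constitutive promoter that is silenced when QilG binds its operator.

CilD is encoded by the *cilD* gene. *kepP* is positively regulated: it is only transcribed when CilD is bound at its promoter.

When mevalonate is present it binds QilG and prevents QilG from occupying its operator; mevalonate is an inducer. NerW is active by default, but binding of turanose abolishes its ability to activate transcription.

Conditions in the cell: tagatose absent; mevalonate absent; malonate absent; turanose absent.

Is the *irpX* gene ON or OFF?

Mevalonate is absent, so QilG is active.
With repressor QilG bound, *cilD* is not transcribed.
So CilD is not produced.
Required activator CilD is absent, so *kepP* is not transcribed.
So KepP is not produced.
Tagatose is absent, so QuvN is inactive.
Turanose is absent, so NerW is active.
Required activator QuvN is absent, so *nerB* is not transcribed.
So NerB is not produced.
Malonate is absent, so VelG is active.
With repressor VelG bound, *irpX* is not transcribed.

OFF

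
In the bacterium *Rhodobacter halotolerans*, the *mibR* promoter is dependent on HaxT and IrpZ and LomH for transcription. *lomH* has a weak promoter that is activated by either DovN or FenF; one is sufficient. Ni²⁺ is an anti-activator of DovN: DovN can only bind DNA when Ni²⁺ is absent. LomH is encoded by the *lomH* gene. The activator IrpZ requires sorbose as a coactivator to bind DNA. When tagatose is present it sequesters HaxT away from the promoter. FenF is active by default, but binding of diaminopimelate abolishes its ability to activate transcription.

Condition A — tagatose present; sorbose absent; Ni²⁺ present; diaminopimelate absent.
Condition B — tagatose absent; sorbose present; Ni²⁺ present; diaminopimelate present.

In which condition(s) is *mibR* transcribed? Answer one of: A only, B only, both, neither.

Condition A:
Tagatose is present, so HaxT is inactive.
Sorbose is absent, so IrpZ is inactive.
Ni²⁺ is present, so DovN is inactive.
Diaminopimelate is absent, so FenF is active.
Activator FenF is present, so *lomH* is transcribed.
So LomH is produced and active.
Required activator HaxT is absent, so *mibR* is not transcribed.
→ *mibR* is OFF in A.
Condition B:
Tagatose is absent, so HaxT is active.
Sorbose is present, so IrpZ is active.
Ni²⁺ is present, so DovN is inactive.
Diaminopimelate is present, so FenF is inactive.
No activator is available at the *lomH* promoter, so *lomH* is not transcribed.
So LomH is not produced.
Required activator LomH is absent, so *mibR* is not transcribed.
→ *mibR* is OFF in B.

neither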